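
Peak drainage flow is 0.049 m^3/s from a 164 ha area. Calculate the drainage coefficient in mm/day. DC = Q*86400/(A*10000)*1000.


DC = Q * 86400 / (A * 10000) * 1000
DC = 0.049 * 86400 / (164 * 10000) * 1000
DC = 4233600.0000 / 1640000

2.5815 mm/day


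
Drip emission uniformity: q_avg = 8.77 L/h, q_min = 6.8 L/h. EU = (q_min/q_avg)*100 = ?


EU = (q_min/q_avg)*100 = (6.8/8.77)*100 = 77.5371%

77.5371 %


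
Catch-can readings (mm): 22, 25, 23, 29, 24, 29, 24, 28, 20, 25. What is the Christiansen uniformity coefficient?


mean = 24.900000 mm
MAD = 2.300000 mm
CU = (1 - 2.300000/24.900000)*100

90.7631 %


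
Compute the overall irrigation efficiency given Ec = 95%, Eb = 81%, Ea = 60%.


Ec = 0.95, Eb = 0.81, Ea = 0.6
E = 0.95 * 0.81 * 0.6 * 100 = 46.1700%

46.1700 %


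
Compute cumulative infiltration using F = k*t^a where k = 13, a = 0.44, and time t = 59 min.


F = k * t^a = 13 * 59^0.44
F = 13 * 6.014159

78.1841 mm


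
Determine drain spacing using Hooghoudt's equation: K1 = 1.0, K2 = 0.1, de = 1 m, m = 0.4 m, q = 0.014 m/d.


S^2 = 8*K2*de*m/q + 4*K1*m^2/q
S^2 = 8*0.1*1*0.4/0.014 + 4*1.0*0.4^2/0.014
S = sqrt(68.5714)

8.2808 m


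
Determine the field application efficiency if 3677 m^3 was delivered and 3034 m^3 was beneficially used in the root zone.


Ea = V_root / V_field * 100 = 3034 / 3677 * 100 = 82.5129%

82.5129 %


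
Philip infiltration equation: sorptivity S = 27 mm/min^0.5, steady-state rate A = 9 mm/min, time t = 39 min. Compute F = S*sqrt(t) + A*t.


F = S*sqrt(t) + A*t
F = 27*sqrt(39) + 9*39
F = 27*6.244998 + 351

519.6149 mm


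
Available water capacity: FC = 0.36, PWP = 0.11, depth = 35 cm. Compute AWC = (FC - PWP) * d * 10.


AWC = (FC - PWP) * d * 10
AWC = (0.36 - 0.11) * 35 * 10
AWC = 0.2500 * 35 * 10

87.5000 mm


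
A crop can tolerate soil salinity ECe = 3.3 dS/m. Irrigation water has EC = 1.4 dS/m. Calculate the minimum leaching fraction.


LR = ECiw / (5*ECe - ECiw)
LR = 1.4 / (5*3.3 - 1.4)
LR = 1.4 / 15.1000

0.0927


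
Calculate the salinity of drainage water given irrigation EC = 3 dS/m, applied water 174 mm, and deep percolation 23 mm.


EC_dw = EC_iw * D_iw / D_dw
EC_dw = 3 * 174 / 23
EC_dw = 522 / 23

22.6957 dS/m


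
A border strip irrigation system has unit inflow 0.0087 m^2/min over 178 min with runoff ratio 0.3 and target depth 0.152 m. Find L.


L = q*t/((1+r)*Z)
L = 0.0087*178/((1+0.3)*0.152)
L = 1.5486/0.1976

7.8370 m


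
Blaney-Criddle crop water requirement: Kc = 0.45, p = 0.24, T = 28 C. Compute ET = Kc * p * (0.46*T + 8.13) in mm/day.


ET = Kc * p * (0.46*T + 8.13)
ET = 0.45 * 0.24 * (0.46*28 + 8.13)
ET = 0.45 * 0.24 * 21.0100

2.2691 mm/day


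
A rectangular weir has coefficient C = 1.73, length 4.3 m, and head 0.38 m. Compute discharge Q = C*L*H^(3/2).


Q = C * L * H^(3/2) = 1.73 * 4.3 * 0.38^1.5 = 1.73 * 4.3 * 0.234248

1.7426 m^3/s


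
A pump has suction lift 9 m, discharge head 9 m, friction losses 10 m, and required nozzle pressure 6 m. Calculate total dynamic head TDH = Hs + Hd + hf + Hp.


TDH = Hs + Hd + hf + Hp = 9 + 9 + 10 + 6 = 34

34 m


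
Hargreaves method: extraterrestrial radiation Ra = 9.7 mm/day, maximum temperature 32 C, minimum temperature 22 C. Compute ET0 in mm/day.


Tmean = (Tmax + Tmin)/2 = (32 + 22)/2 = 27.0
ET0 = 0.0023 * 9.7 * (27.0 + 17.8) * sqrt(32 - 22)
ET0 = 0.0023 * 9.7 * 44.8 * 3.162278

3.1607 mm/day


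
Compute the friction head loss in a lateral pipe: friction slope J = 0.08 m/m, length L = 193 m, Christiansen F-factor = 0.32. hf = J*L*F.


hf = J * L * F = 0.08 * 193 * 0.32 = 4.9408 m

4.9408 m


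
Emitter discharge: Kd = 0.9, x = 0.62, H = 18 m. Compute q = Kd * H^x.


q = Kd * H^x = 0.9 * 18^0.62 = 0.9 * 6.001626

5.4015 L/h


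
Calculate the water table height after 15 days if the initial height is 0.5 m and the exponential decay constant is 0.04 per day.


m = m0 * exp(-k*t)
m = 0.5 * exp(-0.04 * 15)
m = 0.5 * exp(-0.6000)

0.2744 m


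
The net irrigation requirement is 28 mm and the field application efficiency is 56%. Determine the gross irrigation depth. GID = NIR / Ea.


Ea = 56% = 0.56
GID = NIR / Ea = 28 / 0.56 = 50.0000 mm

50.0000 mm


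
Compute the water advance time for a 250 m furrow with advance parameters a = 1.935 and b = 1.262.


t = (L/a)^(1/b)
t = (250/1.935)^(1/1.262)
t = 129.198966^(1/1.262)

47.0920 min


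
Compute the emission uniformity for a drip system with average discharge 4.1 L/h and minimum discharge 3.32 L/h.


EU = (q_min/q_avg)*100 = (3.32/4.1)*100 = 80.9756%

80.9756 %


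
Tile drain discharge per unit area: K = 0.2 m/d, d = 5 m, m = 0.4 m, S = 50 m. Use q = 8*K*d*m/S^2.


q = 8*K*d*m/S^2
q = 8*0.2*5*0.4/50^2
q = 3.2000 / 2500

0.0013 m/d


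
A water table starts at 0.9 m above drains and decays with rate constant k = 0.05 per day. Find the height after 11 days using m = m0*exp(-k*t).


m = m0 * exp(-k*t)
m = 0.9 * exp(-0.05 * 11)
m = 0.9 * exp(-0.5500)

0.5193 m


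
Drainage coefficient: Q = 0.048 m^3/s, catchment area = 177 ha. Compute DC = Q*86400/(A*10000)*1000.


DC = Q * 86400 / (A * 10000) * 1000
DC = 0.048 * 86400 / (177 * 10000) * 1000
DC = 4147200.0000 / 1770000

2.3431 mm/day


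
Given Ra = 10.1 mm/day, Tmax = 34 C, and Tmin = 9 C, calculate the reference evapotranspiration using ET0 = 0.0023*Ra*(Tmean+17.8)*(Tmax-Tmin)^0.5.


Tmean = (Tmax + Tmin)/2 = (34 + 9)/2 = 21.5
ET0 = 0.0023 * 10.1 * (21.5 + 17.8) * sqrt(34 - 9)
ET0 = 0.0023 * 10.1 * 39.3 * 5.000000

4.5647 mm/day


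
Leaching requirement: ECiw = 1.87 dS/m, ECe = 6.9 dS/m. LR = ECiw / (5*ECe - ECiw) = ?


LR = ECiw / (5*ECe - ECiw)
LR = 1.87 / (5*6.9 - 1.87)
LR = 1.87 / 32.6300

0.0573


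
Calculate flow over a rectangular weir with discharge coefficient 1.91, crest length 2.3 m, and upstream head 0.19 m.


Q = C * L * H^(3/2) = 1.91 * 2.3 * 0.19^1.5 = 1.91 * 2.3 * 0.082819

0.3638 m^3/s


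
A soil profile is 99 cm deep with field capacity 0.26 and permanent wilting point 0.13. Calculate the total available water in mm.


AWC = (FC - PWP) * d * 10
AWC = (0.26 - 0.13) * 99 * 10
AWC = 0.1300 * 99 * 10

128.7000 mm


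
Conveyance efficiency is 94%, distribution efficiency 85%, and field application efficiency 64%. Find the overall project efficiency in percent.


Ec = 0.94, Eb = 0.85, Ea = 0.64
E = 0.94 * 0.85 * 0.64 * 100 = 51.1360%

51.1360 %


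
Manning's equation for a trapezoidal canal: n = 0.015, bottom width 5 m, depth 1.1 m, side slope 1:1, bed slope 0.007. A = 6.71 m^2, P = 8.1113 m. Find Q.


R = A/P = 6.71/8.1113 = 0.827241
Q = (1/0.015) * 6.71 * 0.827241^(2/3) * 0.007^0.5

32.9813 m^3/s


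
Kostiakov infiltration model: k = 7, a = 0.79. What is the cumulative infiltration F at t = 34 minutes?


F = k * t^a = 7 * 34^0.79
F = 7 * 16.213185

113.4923 mm


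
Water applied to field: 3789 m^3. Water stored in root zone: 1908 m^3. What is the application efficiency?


Ea = V_root / V_field * 100 = 1908 / 3789 * 100 = 50.3563%

50.3563 %


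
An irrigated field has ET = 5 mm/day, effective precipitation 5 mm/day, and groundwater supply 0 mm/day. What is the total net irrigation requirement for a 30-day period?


Daily deficit = ET - Pe - GW = 5 - 5 - 0 = 0 mm/day
NIR = 0 * 30 = 0 mm

0 mm


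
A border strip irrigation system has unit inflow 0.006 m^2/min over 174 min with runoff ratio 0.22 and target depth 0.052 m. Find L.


L = q*t/((1+r)*Z)
L = 0.006*174/((1+0.22)*0.052)
L = 1.044/0.06344

16.4565 m


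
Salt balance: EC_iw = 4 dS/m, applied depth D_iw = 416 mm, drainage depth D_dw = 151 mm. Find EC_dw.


EC_dw = EC_iw * D_iw / D_dw
EC_dw = 4 * 416 / 151
EC_dw = 1664 / 151

11.0199 dS/m


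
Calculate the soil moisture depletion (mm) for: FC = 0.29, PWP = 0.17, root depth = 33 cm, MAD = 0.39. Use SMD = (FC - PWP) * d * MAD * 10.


SMD = (FC - PWP) * d * MAD * 10
SMD = (0.29 - 0.17) * 33 * 0.39 * 10
SMD = 0.1200 * 33 * 0.39 * 10

15.4440 mm


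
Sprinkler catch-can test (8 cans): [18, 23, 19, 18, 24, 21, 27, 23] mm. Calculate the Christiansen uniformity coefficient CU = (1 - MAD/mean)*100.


mean = 21.625000 mm
MAD = 2.625000 mm
CU = (1 - 2.625000/21.625000)*100

87.8613 %


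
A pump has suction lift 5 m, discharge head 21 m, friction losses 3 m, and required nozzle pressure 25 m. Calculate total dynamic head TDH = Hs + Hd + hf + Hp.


TDH = Hs + Hd + hf + Hp = 5 + 21 + 3 + 25 = 54

54 m


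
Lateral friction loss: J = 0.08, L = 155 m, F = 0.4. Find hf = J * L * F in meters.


hf = J * L * F = 0.08 * 155 * 0.4 = 4.9600 m

4.9600 m


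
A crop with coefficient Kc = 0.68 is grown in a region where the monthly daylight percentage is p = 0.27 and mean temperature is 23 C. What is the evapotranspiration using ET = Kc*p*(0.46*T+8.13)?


ET = Kc * p * (0.46*T + 8.13)
ET = 0.68 * 0.27 * (0.46*23 + 8.13)
ET = 0.68 * 0.27 * 18.7100

3.4352 mm/day


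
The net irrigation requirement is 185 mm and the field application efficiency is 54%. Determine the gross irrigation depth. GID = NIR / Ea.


Ea = 54% = 0.54
GID = NIR / Ea = 185 / 0.54 = 342.5926 mm

342.5926 mm


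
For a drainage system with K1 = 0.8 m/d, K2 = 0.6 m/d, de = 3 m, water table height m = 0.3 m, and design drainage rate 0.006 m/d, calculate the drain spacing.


S^2 = 8*K2*de*m/q + 4*K1*m^2/q
S^2 = 8*0.6*3*0.3/0.006 + 4*0.8*0.3^2/0.006
S = sqrt(768.0000)

27.7128 m


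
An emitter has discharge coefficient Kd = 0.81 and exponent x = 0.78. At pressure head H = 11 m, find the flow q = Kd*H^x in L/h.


q = Kd * H^x = 0.81 * 11^0.78 = 0.81 * 6.490622

5.2574 L/h


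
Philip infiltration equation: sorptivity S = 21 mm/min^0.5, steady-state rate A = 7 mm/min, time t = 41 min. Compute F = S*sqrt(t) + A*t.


F = S*sqrt(t) + A*t
F = 21*sqrt(41) + 7*41
F = 21*6.403124 + 287

421.4656 mm


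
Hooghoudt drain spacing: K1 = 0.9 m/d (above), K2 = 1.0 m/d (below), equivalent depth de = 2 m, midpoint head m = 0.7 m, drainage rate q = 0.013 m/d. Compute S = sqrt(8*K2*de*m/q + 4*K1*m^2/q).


S^2 = 8*K2*de*m/q + 4*K1*m^2/q
S^2 = 8*1.0*2*0.7/0.013 + 4*0.9*0.7^2/0.013
S = sqrt(997.2308)

31.5790 m


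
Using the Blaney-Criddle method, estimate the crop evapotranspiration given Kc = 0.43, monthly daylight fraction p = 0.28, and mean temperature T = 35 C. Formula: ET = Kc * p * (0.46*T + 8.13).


ET = Kc * p * (0.46*T + 8.13)
ET = 0.43 * 0.28 * (0.46*35 + 8.13)
ET = 0.43 * 0.28 * 24.2300

2.9173 mm/day


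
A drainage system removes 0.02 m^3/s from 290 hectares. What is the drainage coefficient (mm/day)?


DC = Q * 86400 / (A * 10000) * 1000
DC = 0.02 * 86400 / (290 * 10000) * 1000
DC = 1728000.0000 / 2900000

0.5959 mm/day


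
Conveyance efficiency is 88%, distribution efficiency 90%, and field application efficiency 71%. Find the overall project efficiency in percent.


Ec = 0.88, Eb = 0.9, Ea = 0.71
E = 0.88 * 0.9 * 0.71 * 100 = 56.2320%

56.2320 %


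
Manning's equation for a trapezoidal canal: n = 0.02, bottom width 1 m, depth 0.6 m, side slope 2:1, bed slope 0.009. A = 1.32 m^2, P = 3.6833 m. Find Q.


R = A/P = 1.32/3.6833 = 0.358374
Q = (1/0.02) * 1.32 * 0.358374^(2/3) * 0.009^0.5

3.1590 m^3/s


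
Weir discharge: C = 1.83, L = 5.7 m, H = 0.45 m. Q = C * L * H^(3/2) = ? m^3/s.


Q = C * L * H^(3/2) = 1.83 * 5.7 * 0.45^1.5 = 1.83 * 5.7 * 0.301869

3.1488 m^3/s


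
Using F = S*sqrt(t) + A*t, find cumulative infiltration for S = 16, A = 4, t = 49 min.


F = S*sqrt(t) + A*t
F = 16*sqrt(49) + 4*49
F = 16*7.000000 + 196

308.0000 mm


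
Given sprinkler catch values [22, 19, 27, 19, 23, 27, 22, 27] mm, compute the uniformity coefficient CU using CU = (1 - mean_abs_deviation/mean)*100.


mean = 23.250000 mm
MAD = 2.812500 mm
CU = (1 - 2.812500/23.250000)*100

87.9032 %


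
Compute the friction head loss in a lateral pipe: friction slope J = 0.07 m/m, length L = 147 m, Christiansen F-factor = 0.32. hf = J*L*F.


hf = J * L * F = 0.07 * 147 * 0.32 = 3.2928 m

3.2928 m


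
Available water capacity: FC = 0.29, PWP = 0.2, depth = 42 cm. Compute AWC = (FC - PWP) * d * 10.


AWC = (FC - PWP) * d * 10
AWC = (0.29 - 0.2) * 42 * 10
AWC = 0.0900 * 42 * 10

37.8000 mm


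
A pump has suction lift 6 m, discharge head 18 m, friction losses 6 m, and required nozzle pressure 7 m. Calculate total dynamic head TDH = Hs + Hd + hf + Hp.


TDH = Hs + Hd + hf + Hp = 6 + 18 + 6 + 7 = 37

37 m


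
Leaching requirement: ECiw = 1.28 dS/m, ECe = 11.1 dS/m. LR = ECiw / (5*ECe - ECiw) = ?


LR = ECiw / (5*ECe - ECiw)
LR = 1.28 / (5*11.1 - 1.28)
LR = 1.28 / 54.2200

0.0236


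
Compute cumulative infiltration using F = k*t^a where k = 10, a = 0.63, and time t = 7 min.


F = k * t^a = 10 * 7^0.63
F = 10 * 3.407311

34.0731 mm


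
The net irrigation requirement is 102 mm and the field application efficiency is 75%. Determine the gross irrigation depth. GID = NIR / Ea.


Ea = 75% = 0.75
GID = NIR / Ea = 102 / 0.75 = 136.0000 mm

136.0000 mm


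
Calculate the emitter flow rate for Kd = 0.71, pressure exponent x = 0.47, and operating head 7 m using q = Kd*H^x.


q = Kd * H^x = 0.71 * 7^0.47 = 0.71 * 2.495721

1.7720 L/h


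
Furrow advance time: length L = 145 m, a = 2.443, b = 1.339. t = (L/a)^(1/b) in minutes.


t = (L/a)^(1/b)
t = (145/2.443)^(1/1.339)
t = 59.353254^(1/1.339)

21.1084 min


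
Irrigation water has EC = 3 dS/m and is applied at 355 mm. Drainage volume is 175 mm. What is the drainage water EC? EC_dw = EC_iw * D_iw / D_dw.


EC_dw = EC_iw * D_iw / D_dw
EC_dw = 3 * 355 / 175
EC_dw = 1065 / 175

6.0857 dS/m


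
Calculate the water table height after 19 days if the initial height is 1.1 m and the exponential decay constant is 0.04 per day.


m = m0 * exp(-k*t)
m = 1.1 * exp(-0.04 * 19)
m = 1.1 * exp(-0.7600)

0.5144 m


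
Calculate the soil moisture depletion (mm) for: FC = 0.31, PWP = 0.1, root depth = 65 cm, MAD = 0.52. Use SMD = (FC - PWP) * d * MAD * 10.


SMD = (FC - PWP) * d * MAD * 10
SMD = (0.31 - 0.1) * 65 * 0.52 * 10
SMD = 0.2100 * 65 * 0.52 * 10

70.9800 mm


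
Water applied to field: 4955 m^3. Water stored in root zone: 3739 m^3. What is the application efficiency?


Ea = V_root / V_field * 100 = 3739 / 4955 * 100 = 75.4591%

75.4591 %


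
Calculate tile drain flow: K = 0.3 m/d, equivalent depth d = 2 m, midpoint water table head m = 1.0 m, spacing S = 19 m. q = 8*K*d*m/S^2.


q = 8*K*d*m/S^2
q = 8*0.3*2*1.0/19^2
q = 4.8000 / 361

0.0133 m/d


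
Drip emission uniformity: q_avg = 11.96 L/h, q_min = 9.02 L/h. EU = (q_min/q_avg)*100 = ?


EU = (q_min/q_avg)*100 = (9.02/11.96)*100 = 75.4181%

75.4181 %


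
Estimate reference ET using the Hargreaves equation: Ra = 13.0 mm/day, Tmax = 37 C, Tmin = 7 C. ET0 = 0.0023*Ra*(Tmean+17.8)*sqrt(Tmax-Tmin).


Tmean = (Tmax + Tmin)/2 = (37 + 7)/2 = 22.0
ET0 = 0.0023 * 13.0 * (22.0 + 17.8) * sqrt(37 - 7)
ET0 = 0.0023 * 13.0 * 39.8 * 5.477226

6.5180 mm/day


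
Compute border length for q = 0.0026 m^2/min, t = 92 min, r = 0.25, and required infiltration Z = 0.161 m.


L = q*t/((1+r)*Z)
L = 0.0026*92/((1+0.25)*0.161)
L = 0.2392/0.20125

1.1886 m


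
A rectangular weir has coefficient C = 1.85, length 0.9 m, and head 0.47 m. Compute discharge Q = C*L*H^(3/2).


Q = C * L * H^(3/2) = 1.85 * 0.9 * 0.47^1.5 = 1.85 * 0.9 * 0.322216

0.5365 m^3/s


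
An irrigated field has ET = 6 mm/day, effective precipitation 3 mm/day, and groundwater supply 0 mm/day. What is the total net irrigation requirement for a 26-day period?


Daily deficit = ET - Pe - GW = 6 - 3 - 0 = 3 mm/day
NIR = 3 * 26 = 78 mm

78.0000 mm


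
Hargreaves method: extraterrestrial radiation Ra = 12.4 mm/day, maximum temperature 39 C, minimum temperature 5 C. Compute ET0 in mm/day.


Tmean = (Tmax + Tmin)/2 = (39 + 5)/2 = 22.0
ET0 = 0.0023 * 12.4 * (22.0 + 17.8) * sqrt(39 - 5)
ET0 = 0.0023 * 12.4 * 39.8 * 5.830952

6.6187 mm/day


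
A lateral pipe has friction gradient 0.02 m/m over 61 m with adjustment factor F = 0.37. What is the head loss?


hf = J * L * F = 0.02 * 61 * 0.37 = 0.4514 m

0.4514 m


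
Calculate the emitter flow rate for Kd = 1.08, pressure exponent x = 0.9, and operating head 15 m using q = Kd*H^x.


q = Kd * H^x = 1.08 * 15^0.9 = 1.08 * 11.441478

12.3568 L/h


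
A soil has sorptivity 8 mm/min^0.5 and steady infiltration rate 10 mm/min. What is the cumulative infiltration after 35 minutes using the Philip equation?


F = S*sqrt(t) + A*t
F = 8*sqrt(35) + 10*35
F = 8*5.916080 + 350

397.3286 mm


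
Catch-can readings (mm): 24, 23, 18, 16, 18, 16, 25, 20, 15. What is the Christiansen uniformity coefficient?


mean = 19.444444 mm
MAD = 3.160494 mm
CU = (1 - 3.160494/19.444444)*100

83.7460 %


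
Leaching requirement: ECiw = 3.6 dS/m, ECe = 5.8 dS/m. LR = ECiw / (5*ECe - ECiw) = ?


LR = ECiw / (5*ECe - ECiw)
LR = 3.6 / (5*5.8 - 3.6)
LR = 3.6 / 25.4000

0.1417


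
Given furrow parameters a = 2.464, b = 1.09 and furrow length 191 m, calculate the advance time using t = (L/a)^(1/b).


t = (L/a)^(1/b)
t = (191/2.464)^(1/1.09)
t = 77.516234^(1/1.09)

54.1237 min


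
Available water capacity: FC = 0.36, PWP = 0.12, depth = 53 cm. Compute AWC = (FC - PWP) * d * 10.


AWC = (FC - PWP) * d * 10
AWC = (0.36 - 0.12) * 53 * 10
AWC = 0.2400 * 53 * 10

127.2000 mm


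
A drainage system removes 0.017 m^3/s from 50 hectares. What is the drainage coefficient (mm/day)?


DC = Q * 86400 / (A * 10000) * 1000
DC = 0.017 * 86400 / (50 * 10000) * 1000
DC = 1468800.0000 / 500000

2.9376 mm/day


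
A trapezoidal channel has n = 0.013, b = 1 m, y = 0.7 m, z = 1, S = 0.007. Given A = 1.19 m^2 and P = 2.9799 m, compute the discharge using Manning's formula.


R = A/P = 1.19/2.9799 = 0.399342
Q = (1/0.013) * 1.19 * 0.399342^(2/3) * 0.007^0.5

4.1532 m^3/s


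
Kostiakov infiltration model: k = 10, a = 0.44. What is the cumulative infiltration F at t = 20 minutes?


F = k * t^a = 10 * 20^0.44
F = 10 * 3.736399

37.3640 mm


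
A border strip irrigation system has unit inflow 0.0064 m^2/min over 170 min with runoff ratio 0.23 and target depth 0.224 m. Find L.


L = q*t/((1+r)*Z)
L = 0.0064*170/((1+0.23)*0.224)
L = 1.088/0.27552

3.9489 m


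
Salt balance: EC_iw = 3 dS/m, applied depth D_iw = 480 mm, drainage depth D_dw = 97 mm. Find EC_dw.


EC_dw = EC_iw * D_iw / D_dw
EC_dw = 3 * 480 / 97
EC_dw = 1440 / 97

14.8454 dS/m


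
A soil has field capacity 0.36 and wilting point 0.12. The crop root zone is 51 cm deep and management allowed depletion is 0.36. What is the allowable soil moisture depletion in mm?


SMD = (FC - PWP) * d * MAD * 10
SMD = (0.36 - 0.12) * 51 * 0.36 * 10
SMD = 0.2400 * 51 * 0.36 * 10

44.0640 mm


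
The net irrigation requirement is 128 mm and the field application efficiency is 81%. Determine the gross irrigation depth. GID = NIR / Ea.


Ea = 81% = 0.81
GID = NIR / Ea = 128 / 0.81 = 158.0247 mm

158.0247 mm


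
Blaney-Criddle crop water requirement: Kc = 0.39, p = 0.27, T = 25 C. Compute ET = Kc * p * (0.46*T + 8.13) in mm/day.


ET = Kc * p * (0.46*T + 8.13)
ET = 0.39 * 0.27 * (0.46*25 + 8.13)
ET = 0.39 * 0.27 * 19.6300

2.0670 mm/day


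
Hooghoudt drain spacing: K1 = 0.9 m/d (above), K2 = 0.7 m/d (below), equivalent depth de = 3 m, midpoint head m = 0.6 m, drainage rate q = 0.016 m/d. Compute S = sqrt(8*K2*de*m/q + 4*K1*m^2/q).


S^2 = 8*K2*de*m/q + 4*K1*m^2/q
S^2 = 8*0.7*3*0.6/0.016 + 4*0.9*0.6^2/0.016
S = sqrt(711.0000)

26.6646 m


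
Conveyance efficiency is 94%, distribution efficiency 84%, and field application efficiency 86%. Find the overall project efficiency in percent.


Ec = 0.94, Eb = 0.84, Ea = 0.86
E = 0.94 * 0.84 * 0.86 * 100 = 67.9056%

67.9056 %


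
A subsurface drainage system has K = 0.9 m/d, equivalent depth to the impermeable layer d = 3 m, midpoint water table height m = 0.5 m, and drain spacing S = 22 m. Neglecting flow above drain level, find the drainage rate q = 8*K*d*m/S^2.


q = 8*K*d*m/S^2
q = 8*0.9*3*0.5/22^2
q = 10.8000 / 484

0.0223 m/d


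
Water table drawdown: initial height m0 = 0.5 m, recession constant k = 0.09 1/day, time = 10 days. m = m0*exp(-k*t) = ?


m = m0 * exp(-k*t)
m = 0.5 * exp(-0.09 * 10)
m = 0.5 * exp(-0.9000)

0.2033 m


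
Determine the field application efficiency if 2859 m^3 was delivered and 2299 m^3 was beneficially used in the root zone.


Ea = V_root / V_field * 100 = 2299 / 2859 * 100 = 80.4127%

80.4127 %


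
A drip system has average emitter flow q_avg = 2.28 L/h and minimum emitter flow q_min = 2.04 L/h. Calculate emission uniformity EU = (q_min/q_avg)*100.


EU = (q_min/q_avg)*100 = (2.04/2.28)*100 = 89.4737%

89.4737 %


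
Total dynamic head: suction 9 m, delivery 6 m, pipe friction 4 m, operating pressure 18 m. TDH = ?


TDH = Hs + Hd + hf + Hp = 9 + 6 + 4 + 18 = 37

37 m


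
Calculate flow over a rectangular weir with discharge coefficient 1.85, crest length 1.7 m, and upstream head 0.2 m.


Q = C * L * H^(3/2) = 1.85 * 1.7 * 0.2^1.5 = 1.85 * 1.7 * 0.089443

0.2813 m^3/s


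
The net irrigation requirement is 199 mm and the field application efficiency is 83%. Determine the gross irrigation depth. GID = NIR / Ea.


Ea = 83% = 0.83
GID = NIR / Ea = 199 / 0.83 = 239.7590 mm

239.7590 mm


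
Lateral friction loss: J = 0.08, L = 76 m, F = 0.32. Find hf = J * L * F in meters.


hf = J * L * F = 0.08 * 76 * 0.32 = 1.9456 m

1.9456 m


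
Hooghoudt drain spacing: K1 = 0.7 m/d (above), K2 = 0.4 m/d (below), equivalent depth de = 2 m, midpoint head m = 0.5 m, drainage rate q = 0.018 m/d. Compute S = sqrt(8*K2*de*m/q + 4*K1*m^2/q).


S^2 = 8*K2*de*m/q + 4*K1*m^2/q
S^2 = 8*0.4*2*0.5/0.018 + 4*0.7*0.5^2/0.018
S = sqrt(216.6667)

14.7196 m


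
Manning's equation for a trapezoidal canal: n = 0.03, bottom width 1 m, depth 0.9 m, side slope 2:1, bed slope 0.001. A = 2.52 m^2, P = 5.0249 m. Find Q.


R = A/P = 2.52/5.0249 = 0.501503
Q = (1/0.03) * 2.52 * 0.501503^(2/3) * 0.001^0.5

1.6767 m^3/s


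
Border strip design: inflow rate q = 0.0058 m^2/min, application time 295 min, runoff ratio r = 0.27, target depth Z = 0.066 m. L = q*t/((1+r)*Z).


L = q*t/((1+r)*Z)
L = 0.0058*295/((1+0.27)*0.066)
L = 1.711/0.08382

20.4128 m


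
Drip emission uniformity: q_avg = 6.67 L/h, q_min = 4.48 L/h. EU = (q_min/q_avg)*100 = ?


EU = (q_min/q_avg)*100 = (4.48/6.67)*100 = 67.1664%

67.1664 %


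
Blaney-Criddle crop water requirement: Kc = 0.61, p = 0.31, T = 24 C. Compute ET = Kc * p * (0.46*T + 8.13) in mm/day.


ET = Kc * p * (0.46*T + 8.13)
ET = 0.61 * 0.31 * (0.46*24 + 8.13)
ET = 0.61 * 0.31 * 19.1700

3.6250 mm/day


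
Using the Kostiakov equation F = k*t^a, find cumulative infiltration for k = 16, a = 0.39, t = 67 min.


F = k * t^a = 16 * 67^0.39
F = 16 * 5.154294

82.4687 mm


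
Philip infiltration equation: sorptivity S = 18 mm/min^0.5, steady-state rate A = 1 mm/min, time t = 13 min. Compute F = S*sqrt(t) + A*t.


F = S*sqrt(t) + A*t
F = 18*sqrt(13) + 1*13
F = 18*3.605551 + 13

77.8999 mm


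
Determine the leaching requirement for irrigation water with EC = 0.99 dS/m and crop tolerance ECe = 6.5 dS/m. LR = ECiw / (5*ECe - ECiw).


LR = ECiw / (5*ECe - ECiw)
LR = 0.99 / (5*6.5 - 0.99)
LR = 0.99 / 31.5100

0.0314


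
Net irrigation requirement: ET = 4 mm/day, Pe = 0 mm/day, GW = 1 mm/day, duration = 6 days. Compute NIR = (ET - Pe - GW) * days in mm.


Daily deficit = ET - Pe - GW = 4 - 0 - 1 = 3 mm/day
NIR = 3 * 6 = 18 mm

18.0000 mm


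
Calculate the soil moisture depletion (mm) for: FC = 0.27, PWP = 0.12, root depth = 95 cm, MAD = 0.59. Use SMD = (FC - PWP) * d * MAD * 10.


SMD = (FC - PWP) * d * MAD * 10
SMD = (0.27 - 0.12) * 95 * 0.59 * 10
SMD = 0.1500 * 95 * 0.59 * 10

84.0750 mm


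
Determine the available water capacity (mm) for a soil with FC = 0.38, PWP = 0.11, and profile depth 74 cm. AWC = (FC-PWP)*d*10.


AWC = (FC - PWP) * d * 10
AWC = (0.38 - 0.11) * 74 * 10
AWC = 0.2700 * 74 * 10

199.8000 mm


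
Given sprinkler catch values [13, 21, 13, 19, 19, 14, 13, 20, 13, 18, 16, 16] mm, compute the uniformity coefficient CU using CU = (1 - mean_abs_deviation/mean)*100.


mean = 16.250000 mm
MAD = 2.625000 mm
CU = (1 - 2.625000/16.250000)*100

83.8462 %


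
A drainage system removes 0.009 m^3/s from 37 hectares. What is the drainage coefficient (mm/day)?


DC = Q * 86400 / (A * 10000) * 1000
DC = 0.009 * 86400 / (37 * 10000) * 1000
DC = 777600.0000 / 370000

2.1016 mm/day


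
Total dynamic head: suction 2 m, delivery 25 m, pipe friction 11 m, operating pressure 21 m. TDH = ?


TDH = Hs + Hd + hf + Hp = 2 + 25 + 11 + 21 = 59

59 m


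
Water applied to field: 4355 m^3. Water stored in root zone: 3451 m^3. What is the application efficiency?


Ea = V_root / V_field * 100 = 3451 / 4355 * 100 = 79.2423%

79.2423 %


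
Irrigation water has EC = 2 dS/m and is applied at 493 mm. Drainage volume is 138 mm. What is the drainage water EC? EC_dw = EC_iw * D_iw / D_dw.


EC_dw = EC_iw * D_iw / D_dw
EC_dw = 2 * 493 / 138
EC_dw = 986 / 138

7.1449 dS/m


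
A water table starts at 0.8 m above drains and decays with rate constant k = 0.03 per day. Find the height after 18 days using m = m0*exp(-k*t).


m = m0 * exp(-k*t)
m = 0.8 * exp(-0.03 * 18)
m = 0.8 * exp(-0.5400)

0.4662 m


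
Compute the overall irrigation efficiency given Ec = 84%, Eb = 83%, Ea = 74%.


Ec = 0.84, Eb = 0.83, Ea = 0.74
E = 0.84 * 0.83 * 0.74 * 100 = 51.5928%

51.5928 %


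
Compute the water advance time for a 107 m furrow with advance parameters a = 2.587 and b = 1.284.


t = (L/a)^(1/b)
t = (107/2.587)^(1/1.284)
t = 41.360649^(1/1.284)

18.1562 min


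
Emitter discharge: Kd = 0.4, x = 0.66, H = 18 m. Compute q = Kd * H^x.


q = Kd * H^x = 0.4 * 18^0.66 = 0.4 * 6.737206

2.6949 L/h


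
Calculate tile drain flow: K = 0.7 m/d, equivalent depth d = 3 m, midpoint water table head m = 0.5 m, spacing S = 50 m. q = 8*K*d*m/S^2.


q = 8*K*d*m/S^2
q = 8*0.7*3*0.5/50^2
q = 8.4000 / 2500

0.0034 m/d


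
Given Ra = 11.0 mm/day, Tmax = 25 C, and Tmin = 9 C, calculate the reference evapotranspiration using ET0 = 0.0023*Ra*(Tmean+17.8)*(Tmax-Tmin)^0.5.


Tmean = (Tmax + Tmin)/2 = (25 + 9)/2 = 17.0
ET0 = 0.0023 * 11.0 * (17.0 + 17.8) * sqrt(25 - 9)
ET0 = 0.0023 * 11.0 * 34.8 * 4.000000

3.5218 mm/day


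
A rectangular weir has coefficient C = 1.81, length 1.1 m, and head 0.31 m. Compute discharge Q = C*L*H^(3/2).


Q = C * L * H^(3/2) = 1.81 * 1.1 * 0.31^1.5 = 1.81 * 1.1 * 0.172601

0.3436 m^3/s


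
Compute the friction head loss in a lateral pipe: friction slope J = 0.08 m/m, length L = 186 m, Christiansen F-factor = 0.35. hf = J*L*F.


hf = J * L * F = 0.08 * 186 * 0.35 = 5.2080 m

5.2080 m


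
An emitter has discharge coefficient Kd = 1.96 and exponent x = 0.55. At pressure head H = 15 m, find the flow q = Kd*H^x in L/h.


q = Kd * H^x = 1.96 * 15^0.55 = 1.96 * 4.434556

8.6917 L/h


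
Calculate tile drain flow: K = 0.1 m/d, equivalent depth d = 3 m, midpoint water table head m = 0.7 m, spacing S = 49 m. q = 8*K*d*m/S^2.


q = 8*K*d*m/S^2
q = 8*0.1*3*0.7/49^2
q = 1.6800 / 2401

6.9971e-04 m/d


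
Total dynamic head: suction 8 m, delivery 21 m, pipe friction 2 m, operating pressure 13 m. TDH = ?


TDH = Hs + Hd + hf + Hp = 8 + 21 + 2 + 13 = 44

44 m


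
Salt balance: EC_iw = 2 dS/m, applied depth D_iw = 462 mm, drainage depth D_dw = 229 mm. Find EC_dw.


EC_dw = EC_iw * D_iw / D_dw
EC_dw = 2 * 462 / 229
EC_dw = 924 / 229

4.0349 dS/m


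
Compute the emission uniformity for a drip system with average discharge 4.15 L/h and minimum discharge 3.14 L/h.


EU = (q_min/q_avg)*100 = (3.14/4.15)*100 = 75.6627%

75.6627 %


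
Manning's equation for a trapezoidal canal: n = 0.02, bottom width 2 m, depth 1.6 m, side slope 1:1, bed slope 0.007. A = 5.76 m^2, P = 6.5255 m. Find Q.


R = A/P = 5.76/6.5255 = 0.882691
Q = (1/0.02) * 5.76 * 0.882691^(2/3) * 0.007^0.5

22.1725 m^3/s


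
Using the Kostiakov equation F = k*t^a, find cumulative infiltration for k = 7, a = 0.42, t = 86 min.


F = k * t^a = 7 * 86^0.42
F = 7 * 6.493657

45.4556 mm


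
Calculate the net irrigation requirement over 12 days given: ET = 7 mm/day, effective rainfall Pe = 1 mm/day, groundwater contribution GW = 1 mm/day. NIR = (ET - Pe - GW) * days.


Daily deficit = ET - Pe - GW = 7 - 1 - 1 = 5 mm/day
NIR = 5 * 12 = 60 mm

60.0000 mm


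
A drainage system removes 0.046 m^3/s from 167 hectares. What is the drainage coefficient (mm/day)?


DC = Q * 86400 / (A * 10000) * 1000
DC = 0.046 * 86400 / (167 * 10000) * 1000
DC = 3974400.0000 / 1670000

2.3799 mm/day


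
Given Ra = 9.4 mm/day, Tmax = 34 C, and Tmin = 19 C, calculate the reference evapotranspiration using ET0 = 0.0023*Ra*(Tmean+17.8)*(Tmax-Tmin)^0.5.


Tmean = (Tmax + Tmin)/2 = (34 + 19)/2 = 26.5
ET0 = 0.0023 * 9.4 * (26.5 + 17.8) * sqrt(34 - 19)
ET0 = 0.0023 * 9.4 * 44.3 * 3.872983

3.7094 mm/day


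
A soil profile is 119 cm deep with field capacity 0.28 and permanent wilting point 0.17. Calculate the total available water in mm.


AWC = (FC - PWP) * d * 10
AWC = (0.28 - 0.17) * 119 * 10
AWC = 0.1100 * 119 * 10

130.9000 mm


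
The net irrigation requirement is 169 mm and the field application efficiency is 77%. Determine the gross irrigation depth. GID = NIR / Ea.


Ea = 77% = 0.77
GID = NIR / Ea = 169 / 0.77 = 219.4805 mm

219.4805 mm


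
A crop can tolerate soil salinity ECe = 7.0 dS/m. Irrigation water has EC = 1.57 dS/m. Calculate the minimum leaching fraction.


LR = ECiw / (5*ECe - ECiw)
LR = 1.57 / (5*7.0 - 1.57)
LR = 1.57 / 33.4300

0.0470


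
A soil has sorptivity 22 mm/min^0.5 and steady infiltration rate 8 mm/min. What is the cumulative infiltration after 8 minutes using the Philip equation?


F = S*sqrt(t) + A*t
F = 22*sqrt(8) + 8*8
F = 22*2.828427 + 64

126.2254 mm


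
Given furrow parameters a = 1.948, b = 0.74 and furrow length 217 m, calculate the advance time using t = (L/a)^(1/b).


t = (L/a)^(1/b)
t = (217/1.948)^(1/0.74)
t = 111.396304^(1/0.74)

583.5010 min


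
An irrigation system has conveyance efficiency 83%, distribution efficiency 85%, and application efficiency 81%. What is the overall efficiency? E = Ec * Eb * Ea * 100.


Ec = 0.83, Eb = 0.85, Ea = 0.81
E = 0.83 * 0.85 * 0.81 * 100 = 57.1455%

57.1455 %


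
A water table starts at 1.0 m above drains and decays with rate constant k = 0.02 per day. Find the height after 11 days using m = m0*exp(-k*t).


m = m0 * exp(-k*t)
m = 1.0 * exp(-0.02 * 11)
m = 1.0 * exp(-0.2200)

0.8025 m


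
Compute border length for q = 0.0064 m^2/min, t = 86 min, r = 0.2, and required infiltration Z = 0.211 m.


L = q*t/((1+r)*Z)
L = 0.0064*86/((1+0.2)*0.211)
L = 0.5504/0.2532

2.1738 m


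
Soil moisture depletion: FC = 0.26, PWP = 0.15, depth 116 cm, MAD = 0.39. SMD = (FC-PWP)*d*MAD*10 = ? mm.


SMD = (FC - PWP) * d * MAD * 10
SMD = (0.26 - 0.15) * 116 * 0.39 * 10
SMD = 0.1100 * 116 * 0.39 * 10

49.7640 mm


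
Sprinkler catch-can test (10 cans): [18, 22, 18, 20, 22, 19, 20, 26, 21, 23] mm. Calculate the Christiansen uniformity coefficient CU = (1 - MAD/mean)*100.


mean = 20.900000 mm
MAD = 1.900000 mm
CU = (1 - 1.900000/20.900000)*100

90.9091 %


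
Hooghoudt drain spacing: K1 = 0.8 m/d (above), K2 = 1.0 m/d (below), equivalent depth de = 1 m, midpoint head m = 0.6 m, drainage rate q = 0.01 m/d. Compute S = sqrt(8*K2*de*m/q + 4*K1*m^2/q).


S^2 = 8*K2*de*m/q + 4*K1*m^2/q
S^2 = 8*1.0*1*0.6/0.01 + 4*0.8*0.6^2/0.01
S = sqrt(595.2000)

24.3967 m


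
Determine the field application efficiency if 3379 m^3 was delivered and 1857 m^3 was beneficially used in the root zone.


Ea = V_root / V_field * 100 = 1857 / 3379 * 100 = 54.9571%

54.9571 %


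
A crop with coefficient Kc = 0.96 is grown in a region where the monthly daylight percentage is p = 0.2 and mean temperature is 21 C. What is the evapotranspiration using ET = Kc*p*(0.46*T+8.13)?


ET = Kc * p * (0.46*T + 8.13)
ET = 0.96 * 0.2 * (0.46*21 + 8.13)
ET = 0.96 * 0.2 * 17.7900

3.4157 mm/day


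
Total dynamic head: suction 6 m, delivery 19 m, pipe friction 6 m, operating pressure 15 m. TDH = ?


TDH = Hs + Hd + hf + Hp = 6 + 19 + 6 + 15 = 46

46 m


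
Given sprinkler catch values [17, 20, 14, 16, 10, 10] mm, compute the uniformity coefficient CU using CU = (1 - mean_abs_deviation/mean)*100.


mean = 14.500000 mm
MAD = 3.166667 mm
CU = (1 - 3.166667/14.500000)*100

78.1609 %


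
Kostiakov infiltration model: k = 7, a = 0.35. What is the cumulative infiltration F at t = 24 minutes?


F = k * t^a = 7 * 24^0.35
F = 7 * 3.041403

21.2898 mm


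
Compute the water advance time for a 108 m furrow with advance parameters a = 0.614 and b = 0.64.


t = (L/a)^(1/b)
t = (108/0.614)^(1/0.64)
t = 175.895765^(1/0.64)

3222.6381 min


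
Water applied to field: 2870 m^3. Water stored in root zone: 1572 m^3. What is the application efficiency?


Ea = V_root / V_field * 100 = 1572 / 2870 * 100 = 54.7735%

54.7735 %


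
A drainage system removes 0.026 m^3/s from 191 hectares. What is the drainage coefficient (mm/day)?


DC = Q * 86400 / (A * 10000) * 1000
DC = 0.026 * 86400 / (191 * 10000) * 1000
DC = 2246400.0000 / 1910000

1.1761 mm/day


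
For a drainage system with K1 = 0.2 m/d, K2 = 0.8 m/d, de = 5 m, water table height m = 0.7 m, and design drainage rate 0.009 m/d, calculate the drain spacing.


S^2 = 8*K2*de*m/q + 4*K1*m^2/q
S^2 = 8*0.8*5*0.7/0.009 + 4*0.2*0.7^2/0.009
S = sqrt(2532.4444)

50.3234 m


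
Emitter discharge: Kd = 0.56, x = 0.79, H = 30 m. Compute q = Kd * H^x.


q = Kd * H^x = 0.56 * 30^0.79 = 0.56 * 14.686753

8.2246 L/h


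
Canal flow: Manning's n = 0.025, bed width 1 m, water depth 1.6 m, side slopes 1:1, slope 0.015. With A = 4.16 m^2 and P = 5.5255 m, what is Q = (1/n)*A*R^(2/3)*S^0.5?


R = A/P = 4.16/5.5255 = 0.752873
Q = (1/0.025) * 4.16 * 0.752873^(2/3) * 0.015^0.5

16.8661 m^3/s


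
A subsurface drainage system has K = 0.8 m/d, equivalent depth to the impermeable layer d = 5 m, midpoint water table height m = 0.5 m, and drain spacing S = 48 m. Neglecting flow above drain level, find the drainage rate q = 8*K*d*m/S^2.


q = 8*K*d*m/S^2
q = 8*0.8*5*0.5/48^2
q = 16.0000 / 2304

0.0069 m/d


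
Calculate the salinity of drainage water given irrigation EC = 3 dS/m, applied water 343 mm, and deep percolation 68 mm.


EC_dw = EC_iw * D_iw / D_dw
EC_dw = 3 * 343 / 68
EC_dw = 1029 / 68

15.1324 dS/m


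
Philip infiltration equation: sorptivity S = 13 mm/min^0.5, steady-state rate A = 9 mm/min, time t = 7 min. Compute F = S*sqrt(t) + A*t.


F = S*sqrt(t) + A*t
F = 13*sqrt(7) + 9*7
F = 13*2.645751 + 63

97.3948 mm


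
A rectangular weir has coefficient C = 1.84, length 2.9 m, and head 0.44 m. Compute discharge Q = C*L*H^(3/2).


Q = C * L * H^(3/2) = 1.84 * 2.9 * 0.44^1.5 = 1.84 * 2.9 * 0.291863

1.5574 m^3/s


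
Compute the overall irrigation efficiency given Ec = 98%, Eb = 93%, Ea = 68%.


Ec = 0.98, Eb = 0.93, Ea = 0.68
E = 0.98 * 0.93 * 0.68 * 100 = 61.9752%

61.9752 %


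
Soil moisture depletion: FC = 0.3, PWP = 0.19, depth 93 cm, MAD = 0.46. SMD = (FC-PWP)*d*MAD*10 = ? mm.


SMD = (FC - PWP) * d * MAD * 10
SMD = (0.3 - 0.19) * 93 * 0.46 * 10
SMD = 0.1100 * 93 * 0.46 * 10

47.0580 mm


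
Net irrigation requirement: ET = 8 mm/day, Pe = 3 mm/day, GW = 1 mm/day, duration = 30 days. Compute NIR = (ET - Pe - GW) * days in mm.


Daily deficit = ET - Pe - GW = 8 - 3 - 1 = 4 mm/day
NIR = 4 * 30 = 120 mm

120.0000 mm


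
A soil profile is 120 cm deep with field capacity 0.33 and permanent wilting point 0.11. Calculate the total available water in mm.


AWC = (FC - PWP) * d * 10
AWC = (0.33 - 0.11) * 120 * 10
AWC = 0.2200 * 120 * 10

264.0000 mm


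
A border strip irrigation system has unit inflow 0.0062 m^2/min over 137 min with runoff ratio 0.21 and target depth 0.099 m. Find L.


L = q*t/((1+r)*Z)
L = 0.0062*137/((1+0.21)*0.099)
L = 0.8494/0.11979

7.0907 m


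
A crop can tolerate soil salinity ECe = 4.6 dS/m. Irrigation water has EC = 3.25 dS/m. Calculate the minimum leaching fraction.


LR = ECiw / (5*ECe - ECiw)
LR = 3.25 / (5*4.6 - 3.25)
LR = 3.25 / 19.7500

0.1646


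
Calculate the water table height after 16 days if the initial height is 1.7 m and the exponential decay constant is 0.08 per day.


m = m0 * exp(-k*t)
m = 1.7 * exp(-0.08 * 16)
m = 1.7 * exp(-1.2800)

0.4727 m


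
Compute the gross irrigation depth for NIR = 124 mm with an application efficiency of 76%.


Ea = 76% = 0.76
GID = NIR / Ea = 124 / 0.76 = 163.1579 mm

163.1579 mm


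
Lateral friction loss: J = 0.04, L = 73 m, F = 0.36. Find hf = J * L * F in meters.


hf = J * L * F = 0.04 * 73 * 0.36 = 1.0512 m

1.0512 m


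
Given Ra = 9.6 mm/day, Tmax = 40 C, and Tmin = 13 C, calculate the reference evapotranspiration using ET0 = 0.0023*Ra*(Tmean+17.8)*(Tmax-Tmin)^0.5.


Tmean = (Tmax + Tmin)/2 = (40 + 13)/2 = 26.5
ET0 = 0.0023 * 9.6 * (26.5 + 17.8) * sqrt(40 - 13)
ET0 = 0.0023 * 9.6 * 44.3 * 5.196152

5.0826 mm/day


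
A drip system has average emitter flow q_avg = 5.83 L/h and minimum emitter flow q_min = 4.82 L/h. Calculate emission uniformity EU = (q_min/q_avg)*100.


EU = (q_min/q_avg)*100 = (4.82/5.83)*100 = 82.6758%

82.6758 %


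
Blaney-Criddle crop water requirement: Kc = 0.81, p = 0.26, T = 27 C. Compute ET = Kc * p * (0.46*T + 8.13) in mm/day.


ET = Kc * p * (0.46*T + 8.13)
ET = 0.81 * 0.26 * (0.46*27 + 8.13)
ET = 0.81 * 0.26 * 20.5500

4.3278 mm/day


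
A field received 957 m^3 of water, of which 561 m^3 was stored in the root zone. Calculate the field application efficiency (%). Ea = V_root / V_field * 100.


Ea = V_root / V_field * 100 = 561 / 957 * 100 = 58.6207%

58.6207 %


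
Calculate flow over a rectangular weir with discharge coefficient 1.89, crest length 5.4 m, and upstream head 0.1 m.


Q = C * L * H^(3/2) = 1.89 * 5.4 * 0.1^1.5 = 1.89 * 5.4 * 0.031623

0.3227 m^3/s


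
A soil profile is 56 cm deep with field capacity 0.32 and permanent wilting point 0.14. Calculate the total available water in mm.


AWC = (FC - PWP) * d * 10
AWC = (0.32 - 0.14) * 56 * 10
AWC = 0.1800 * 56 * 10

100.8000 mm


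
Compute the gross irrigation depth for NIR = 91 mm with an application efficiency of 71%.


Ea = 71% = 0.71
GID = NIR / Ea = 91 / 0.71 = 128.1690 mm

128.1690 mm


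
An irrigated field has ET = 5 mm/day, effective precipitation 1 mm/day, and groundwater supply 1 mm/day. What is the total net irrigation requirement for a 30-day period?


Daily deficit = ET - Pe - GW = 5 - 1 - 1 = 3 mm/day
NIR = 3 * 30 = 90 mm

90.0000 mm


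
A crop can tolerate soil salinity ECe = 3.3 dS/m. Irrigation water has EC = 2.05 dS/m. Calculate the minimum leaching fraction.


LR = ECiw / (5*ECe - ECiw)
LR = 2.05 / (5*3.3 - 2.05)
LR = 2.05 / 14.4500

0.1419


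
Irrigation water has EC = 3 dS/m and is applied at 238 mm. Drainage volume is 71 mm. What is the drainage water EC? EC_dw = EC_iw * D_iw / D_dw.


EC_dw = EC_iw * D_iw / D_dw
EC_dw = 3 * 238 / 71
EC_dw = 714 / 71

10.0563 dS/m


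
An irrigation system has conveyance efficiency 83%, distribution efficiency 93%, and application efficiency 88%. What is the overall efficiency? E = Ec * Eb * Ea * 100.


Ec = 0.83, Eb = 0.93, Ea = 0.88
E = 0.83 * 0.93 * 0.88 * 100 = 67.9272%

67.9272 %


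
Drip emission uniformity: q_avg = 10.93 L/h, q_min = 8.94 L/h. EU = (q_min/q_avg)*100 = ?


EU = (q_min/q_avg)*100 = (8.94/10.93)*100 = 81.7932%

81.7932 %
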